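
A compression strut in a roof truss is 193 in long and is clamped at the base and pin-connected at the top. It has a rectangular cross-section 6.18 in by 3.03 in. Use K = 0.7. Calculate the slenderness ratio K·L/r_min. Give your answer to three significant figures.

λ ≈ 154

Buckling occurs about the weak axis: I_min = h·b³/12 with b = 3.03 in (the shorter side).
I_min = 6.18×3.03³/12 = 14.33 in⁴
A = 18.73 in²;  r_min = √(I/A) = √(14.33/18.73) = 0.8747 in
L_e = K·L = 0.7 × 193 = 135.1 in
λ = L_e / r_min = 135.10 / 0.8747 = 154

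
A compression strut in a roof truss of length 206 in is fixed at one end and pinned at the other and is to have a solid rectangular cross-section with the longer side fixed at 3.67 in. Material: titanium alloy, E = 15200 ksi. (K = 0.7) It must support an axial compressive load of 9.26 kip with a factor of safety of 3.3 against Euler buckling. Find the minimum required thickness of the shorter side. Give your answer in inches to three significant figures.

b ≈ 2.40 in

Required P_cr = n·P = 3.3 × 9.26 = 30.56 kip
L_e = K·L = 0.7 × 206 = 144.2 in
Required I = P_cr·L_e²/(π²E) = 3.056×10^4 × 144.2² / (π² × 1.52×10^7) = 4.236 in⁴
Rectangle, weak axis: I_min = h·b³/12 with h = 3.67 in fixed  ⇒  b = (12I/h)^(1/3) = 2.40 in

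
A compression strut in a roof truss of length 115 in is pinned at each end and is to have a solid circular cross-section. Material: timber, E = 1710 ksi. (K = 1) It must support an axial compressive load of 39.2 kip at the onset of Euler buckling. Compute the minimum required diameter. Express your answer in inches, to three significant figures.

L_e = K·L = 1 × 115 = 115.0 in
Required I = P_cr·L_e²/(π²E) = 3.920×10^4 × 115.0² / (π² × 1.71×10^6) = 30.72 in⁴
Solid circle: I = πd⁴/64  ⇒  d = (64I/π)^(1/4) = (64×30.72/π)^(1/4) = 5.00 in

d ≈ 5.00 in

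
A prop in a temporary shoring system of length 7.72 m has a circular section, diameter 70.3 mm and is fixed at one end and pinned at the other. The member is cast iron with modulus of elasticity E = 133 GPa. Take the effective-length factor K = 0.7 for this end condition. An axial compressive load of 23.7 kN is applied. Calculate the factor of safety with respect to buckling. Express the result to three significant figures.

I = πd⁴/64 = π×70.3⁴/64 = 1.199×10^6 mm⁴
I = 1.199×10^6 mm⁴ = 1.199×10^-6 m⁴
Effective length L_e = K·L = 0.7 × 7.72 = 5.404 m
P_cr = π²EI / L_e² = π² × 133×10⁹ × 1.199×10^-6 / 5.404² = 5.389×10^4 N
Factor of safety n = P_cr / P = 53.890 / 23.7 = 2.27

n ≈ 2.27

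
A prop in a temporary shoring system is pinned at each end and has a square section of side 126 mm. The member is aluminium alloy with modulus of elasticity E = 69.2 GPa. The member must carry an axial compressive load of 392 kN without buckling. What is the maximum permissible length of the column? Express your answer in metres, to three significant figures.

L_max ≈ 6.05 m

I = a⁴/12 = 126⁴/12 = 2.100×10^7 mm⁴
I = 2.100×10^-5 m⁴
At the buckling limit P_cr = P = 3.920×10^5 N
From P_cr = π²EI/(K·L)²:  L = (1/K)·√(π²EI/P_cr) = (1/1)·√(π²×6.92×10^10×2.100×10^-5/3.920×10^5)
L = 6.05 m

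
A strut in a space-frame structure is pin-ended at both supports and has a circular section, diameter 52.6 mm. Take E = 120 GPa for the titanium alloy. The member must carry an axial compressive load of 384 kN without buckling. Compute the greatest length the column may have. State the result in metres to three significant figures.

L_max ≈ 1.08 m

I = πd⁴/64 = π×52.6⁴/64 = 3.758×10^5 mm⁴
I = 3.758×10^-7 m⁴
At the buckling limit P_cr = P = 3.840×10^5 N
From P_cr = π²EI/(K·L)²:  L = (1/K)·√(π²EI/P_cr) = (1/1)·√(π²×1.20×10^11×3.758×10^-7/3.840×10^5)
L = 1.08 m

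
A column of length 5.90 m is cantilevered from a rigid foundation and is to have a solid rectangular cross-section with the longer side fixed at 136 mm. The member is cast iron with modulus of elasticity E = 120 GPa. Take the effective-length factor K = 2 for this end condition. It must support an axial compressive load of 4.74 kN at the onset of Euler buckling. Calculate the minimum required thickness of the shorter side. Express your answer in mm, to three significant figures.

b ≈ 36.6 mm

L_e = K·L = 2 × 5.90 = 11.80 m
Required I = P_cr·L_e²/(π²E) = 4.740×10^3 × 11.80² / (π² × 1.20×10^11) = 5.573×10^-7 m⁴
I_req = 5.573×10^5 mm⁴
Rectangle, weak axis: I_min = h·b³/12 with h = 136 mm fixed  ⇒  b = (12I/h)^(1/3) = 36.6 mm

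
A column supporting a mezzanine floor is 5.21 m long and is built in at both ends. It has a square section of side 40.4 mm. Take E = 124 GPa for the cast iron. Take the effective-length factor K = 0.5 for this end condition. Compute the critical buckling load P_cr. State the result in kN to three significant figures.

I = a⁴/12 = 40.4⁴/12 = 2.220×10^5 mm⁴
I = 2.220×10^5 mm⁴ = 2.220×10^-7 m⁴
Effective length L_e = K·L = 0.5 × 5.21 = 2.605 m
P_cr = π²EI / L_e² = π² × 124×10⁹ × 2.220×10^-7 / 2.605² = 4.004×10^4 N

P_cr ≈ 40.0 kN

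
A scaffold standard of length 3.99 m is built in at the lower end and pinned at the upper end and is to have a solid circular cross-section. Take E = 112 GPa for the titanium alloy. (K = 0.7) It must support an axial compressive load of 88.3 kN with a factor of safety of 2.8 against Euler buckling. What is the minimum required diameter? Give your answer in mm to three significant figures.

d ≈ 77.2 mm

Required P_cr = n·P = 2.8 × 88.3 = 247.2 kN
L_e = K·L = 0.7 × 3.99 = 2.793 m
Required I = P_cr·L_e²/(π²E) = 2.472×10^5 × 2.793² / (π² × 1.12×10^11) = 1.745×10^-6 m⁴
I_req = 1.745×10^6 mm⁴
Solid circle: I = πd⁴/64  ⇒  d = (64I/π)^(1/4) = (64×1.745×10^6/π)^(1/4) = 77.2 mm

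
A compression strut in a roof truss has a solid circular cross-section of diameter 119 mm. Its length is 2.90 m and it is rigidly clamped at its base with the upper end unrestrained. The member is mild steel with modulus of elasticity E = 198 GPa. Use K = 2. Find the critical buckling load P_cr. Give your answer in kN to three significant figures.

I = πd⁴/64 = π×119⁴/64 = 9.844×10^6 mm⁴
I = 9.844×10^6 mm⁴ = 9.844×10^-6 m⁴
Effective length L_e = K·L = 2 × 2.90 = 5.800 m
P_cr = π²EI / L_e² = π² × 198×10⁹ × 9.844×10^-6 / 5.800² = 5.718×10^5 N

P_cr ≈ 572 kN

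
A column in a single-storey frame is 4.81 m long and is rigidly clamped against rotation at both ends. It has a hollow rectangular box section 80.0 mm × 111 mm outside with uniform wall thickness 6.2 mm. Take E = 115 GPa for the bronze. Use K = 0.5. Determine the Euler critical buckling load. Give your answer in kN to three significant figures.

Inner dimensions: h_i = 111 − 2×6.2 = 98.60 mm, b_i = 80.0 − 2×6.2 = 67.60 mm
Weak-axis I_min = (h_o·b_o³ − h_i·b_i³)/12 with b_o = 80.0, b_i = 67.60 mm (shorter outer/inner sides).
I_min = (111×80.0³ − 98.60×67.60³)/12 = 2.198×10^6 mm⁴
I = 2.198×10^6 mm⁴ = 2.198×10^-6 m⁴
Effective length L_e = K·L = 0.5 × 4.81 = 2.405 m
P_cr = π²EI / L_e² = π² × 115×10⁹ × 2.198×10^-6 / 2.405² = 4.313×10^5 N

P_cr ≈ 431 kN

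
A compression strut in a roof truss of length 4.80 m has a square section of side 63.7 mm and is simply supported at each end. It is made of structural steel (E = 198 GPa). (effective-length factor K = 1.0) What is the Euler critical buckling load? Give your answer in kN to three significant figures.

P_cr ≈ 116 kN

I = a⁴/12 = 63.7⁴/12 = 1.372×10^6 mm⁴
I = 1.372×10^6 mm⁴ = 1.372×10^-6 m⁴
Effective length L_e = K·L = 1 × 4.80 = 4.800 m
P_cr = π²EI / L_e² = π² × 198×10⁹ × 1.372×10^-6 / 4.800² = 1.164×10^5 N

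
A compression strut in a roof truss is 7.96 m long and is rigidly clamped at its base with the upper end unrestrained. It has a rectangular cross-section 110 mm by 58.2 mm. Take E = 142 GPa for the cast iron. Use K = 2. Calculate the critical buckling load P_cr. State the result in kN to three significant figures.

Buckling occurs about the weak axis: I_min = h·b³/12 with b = 58.2 mm (the shorter side).
I_min = 110×58.2³/12 = 1.807×10^6 mm⁴
I = 1.807×10^6 mm⁴ = 1.807×10^-6 m⁴
Effective length L_e = K·L = 2 × 7.96 = 15.92 m
P_cr = π²EI / L_e² = π² × 142×10⁹ × 1.807×10^-6 / 15.92² = 9.993×10^3 N

P_cr ≈ 9.99 kN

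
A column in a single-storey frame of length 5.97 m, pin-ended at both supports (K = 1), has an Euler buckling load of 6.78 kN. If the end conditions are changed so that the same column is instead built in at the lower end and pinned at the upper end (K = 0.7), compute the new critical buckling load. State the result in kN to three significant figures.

P_cr ≈ 13.8 kN

P_cr ∝ 1/K², so P_cr,new = P_cr,old × (K_old/K_new)² = 6.78 × (1/0.7)²
= 6.78 × 2.041 = 13.8 kN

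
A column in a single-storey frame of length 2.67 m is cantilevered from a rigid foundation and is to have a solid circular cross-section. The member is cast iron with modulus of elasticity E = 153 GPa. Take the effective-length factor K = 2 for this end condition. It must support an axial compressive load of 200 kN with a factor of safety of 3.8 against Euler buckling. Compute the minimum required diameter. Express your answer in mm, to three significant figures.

d ≈ 131 mm

Required P_cr = n·P = 3.8 × 200 = 760.0 kN
L_e = K·L = 2 × 2.67 = 5.340 m
Required I = P_cr·L_e²/(π²E) = 7.600×10^5 × 5.340² / (π² × 1.53×10^11) = 1.435×10^-5 m⁴
I_req = 1.435×10^7 mm⁴
Solid circle: I = πd⁴/64  ⇒  d = (64I/π)^(1/4) = (64×1.435×10^7/π)^(1/4) = 131 mm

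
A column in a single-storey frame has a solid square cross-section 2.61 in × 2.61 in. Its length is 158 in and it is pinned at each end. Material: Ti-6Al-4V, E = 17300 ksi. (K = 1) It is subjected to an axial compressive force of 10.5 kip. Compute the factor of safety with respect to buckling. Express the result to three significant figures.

n ≈ 2.52

I = a⁴/12 = 2.61⁴/12 = 3.867 in⁴
Effective length L_e = K·L = 1 × 158 = 158.0 in
P_cr = π²EI / L_e² = π² × 17300×10³ × 3.867 / 158.0² = 2.645×10^4 lb
Factor of safety n = P_cr / P = 26.449 / 10.5 = 2.52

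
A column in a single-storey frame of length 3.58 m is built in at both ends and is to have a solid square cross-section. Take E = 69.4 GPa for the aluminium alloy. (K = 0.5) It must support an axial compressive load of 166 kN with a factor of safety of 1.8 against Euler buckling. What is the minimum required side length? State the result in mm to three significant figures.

Required P_cr = n·P = 1.8 × 166 = 298.8 kN
L_e = K·L = 0.5 × 3.58 = 1.790 m
Required I = P_cr·L_e²/(π²E) = 2.988×10^5 × 1.790² / (π² × 6.94×10^10) = 1.398×10^-6 m⁴
I_req = 1.398×10^6 mm⁴
Solid square: I = a⁴/12  ⇒  a = (12I)^(1/4) = (12×1.398×10^6)^(1/4) = 64.0 mm

a ≈ 64.0 mm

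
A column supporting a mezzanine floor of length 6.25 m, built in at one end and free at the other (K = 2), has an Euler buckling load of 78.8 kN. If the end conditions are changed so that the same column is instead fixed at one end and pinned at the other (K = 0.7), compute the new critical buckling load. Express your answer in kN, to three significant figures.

P_cr ∝ 1/K², so P_cr,new = P_cr,old × (K_old/K_new)² = 78.8 × (2/0.7)²
= 78.8 × 8.163 = 643 kN

P_cr ≈ 643 kN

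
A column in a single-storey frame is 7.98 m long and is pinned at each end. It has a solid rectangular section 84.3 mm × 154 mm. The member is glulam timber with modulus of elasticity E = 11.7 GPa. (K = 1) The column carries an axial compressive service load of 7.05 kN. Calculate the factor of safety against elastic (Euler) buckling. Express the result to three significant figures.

Buckling occurs about the weak axis: I_min = h·b³/12 with b = 84.3 mm (the shorter side).
I_min = 154×84.3³/12 = 7.688×10^6 mm⁴
I = 7.688×10^6 mm⁴ = 7.688×10^-6 m⁴
Effective length L_e = K·L = 1 × 7.98 = 7.980 m
P_cr = π²EI / L_e² = π² × 11.7×10⁹ × 7.688×10^-6 / 7.980² = 1.394×10^4 N
Factor of safety n = P_cr / P = 13.941 / 7.05 = 1.98

n ≈ 1.98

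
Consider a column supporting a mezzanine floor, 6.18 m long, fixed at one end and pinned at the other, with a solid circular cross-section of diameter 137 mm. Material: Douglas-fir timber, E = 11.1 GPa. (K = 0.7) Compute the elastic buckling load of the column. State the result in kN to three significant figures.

I = πd⁴/64 = π×137⁴/64 = 1.729×10^7 mm⁴
I = 1.729×10^7 mm⁴ = 1.729×10^-5 m⁴
Effective length L_e = K·L = 0.7 × 6.18 = 4.326 m
P_cr = π²EI / L_e² = π² × 11.1×10⁹ × 1.729×10^-5 / 4.326² = 1.012×10^5 N

P_cr ≈ 101 kN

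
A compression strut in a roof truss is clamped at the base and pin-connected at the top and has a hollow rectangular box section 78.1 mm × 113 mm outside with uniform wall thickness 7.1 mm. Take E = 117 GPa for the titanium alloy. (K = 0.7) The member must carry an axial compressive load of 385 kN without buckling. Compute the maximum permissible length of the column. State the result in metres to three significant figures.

L_max ≈ 3.78 m

Inner dimensions: h_i = 113 − 2×7.1 = 98.80 mm, b_i = 78.1 − 2×7.1 = 63.90 mm
Weak-axis I_min = (h_o·b_o³ − h_i·b_i³)/12 with b_o = 78.1, b_i = 63.90 mm (shorter outer/inner sides).
I_min = (113×78.1³ − 98.80×63.90³)/12 = 2.338×10^6 mm⁴
I = 2.338×10^-6 m⁴
At the buckling limit P_cr = P = 3.850×10^5 N
From P_cr = π²EI/(K·L)²:  L = (1/K)·√(π²EI/P_cr) = (1/0.7)·√(π²×1.17×10^11×2.338×10^-6/3.850×10^5)
L = 3.78 m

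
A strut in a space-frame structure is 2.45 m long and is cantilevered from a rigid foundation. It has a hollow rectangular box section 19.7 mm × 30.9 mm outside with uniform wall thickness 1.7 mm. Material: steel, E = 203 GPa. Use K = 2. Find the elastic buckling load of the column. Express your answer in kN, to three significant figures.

P_cr ≈ 0.815 kN

Inner dimensions: h_i = 30.9 − 2×1.7 = 27.50 mm, b_i = 19.7 − 2×1.7 = 16.30 mm
Weak-axis I_min = (h_o·b_o³ − h_i·b_i³)/12 with b_o = 19.7, b_i = 16.30 mm (shorter outer/inner sides).
I_min = (30.9×19.7³ − 27.50×16.30³)/12 = 9.762×10^3 mm⁴
I = 9.762×10^3 mm⁴ = 9.762×10^-9 m⁴
Effective length L_e = K·L = 2 × 2.45 = 4.900 m
P_cr = π²EI / L_e² = π² × 203×10⁹ × 9.762×10^-9 / 4.900² = 814.6 N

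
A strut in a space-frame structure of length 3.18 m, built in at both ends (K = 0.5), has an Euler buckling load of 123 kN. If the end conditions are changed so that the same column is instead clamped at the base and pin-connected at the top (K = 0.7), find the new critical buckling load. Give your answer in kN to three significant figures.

P_cr ∝ 1/K², so P_cr,new = P_cr,old × (K_old/K_new)² = 123 × (0.5/0.7)²
= 123 × 0.5102 = 62.8 kN

P_cr ≈ 62.8 kN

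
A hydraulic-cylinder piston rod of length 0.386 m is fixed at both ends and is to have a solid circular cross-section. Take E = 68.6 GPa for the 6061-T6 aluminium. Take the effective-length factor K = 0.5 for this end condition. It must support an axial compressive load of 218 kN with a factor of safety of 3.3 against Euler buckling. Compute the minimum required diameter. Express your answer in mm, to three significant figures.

Required P_cr = n·P = 3.3 × 218 = 719.4 kN
L_e = K·L = 0.5 × 0.386 = 0.1930 m
Required I = P_cr·L_e²/(π²E) = 7.194×10^5 × 0.1930² / (π² × 6.86×10^10) = 3.958×10^-8 m⁴
I_req = 3.958×10^4 mm⁴
Solid circle: I = πd⁴/64  ⇒  d = (64I/π)^(1/4) = (64×3.958×10^4/π)^(1/4) = 30.0 mm

d ≈ 30.0 mm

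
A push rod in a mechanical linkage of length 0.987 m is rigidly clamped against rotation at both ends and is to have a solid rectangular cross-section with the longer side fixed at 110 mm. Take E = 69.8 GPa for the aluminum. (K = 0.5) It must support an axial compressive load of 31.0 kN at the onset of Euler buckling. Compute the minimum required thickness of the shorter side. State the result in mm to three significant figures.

L_e = K·L = 0.5 × 0.987 = 0.4935 m
Required I = P_cr·L_e²/(π²E) = 3.100×10^4 × 0.4935² / (π² × 6.98×10^10) = 1.096×10^-8 m⁴
I_req = 1.096×10^4 mm⁴
Rectangle, weak axis: I_min = h·b³/12 with h = 110 mm fixed  ⇒  b = (12I/h)^(1/3) = 10.6 mm

b ≈ 10.6 mm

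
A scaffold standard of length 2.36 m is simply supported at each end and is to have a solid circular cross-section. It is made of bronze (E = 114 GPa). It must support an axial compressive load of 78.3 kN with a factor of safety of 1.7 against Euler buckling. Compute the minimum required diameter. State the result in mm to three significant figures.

d ≈ 60.5 mm

Required P_cr = n·P = 1.7 × 78.3 = 133.1 kN
L_e = K·L = 1 × 2.36 = 2.360 m
Required I = P_cr·L_e²/(π²E) = 1.331×10^5 × 2.360² / (π² × 1.14×10^11) = 6.589×10^-7 m⁴
I_req = 6.589×10^5 mm⁴
Solid circle: I = πd⁴/64  ⇒  d = (64I/π)^(1/4) = (64×6.589×10^5/π)^(1/4) = 60.5 mm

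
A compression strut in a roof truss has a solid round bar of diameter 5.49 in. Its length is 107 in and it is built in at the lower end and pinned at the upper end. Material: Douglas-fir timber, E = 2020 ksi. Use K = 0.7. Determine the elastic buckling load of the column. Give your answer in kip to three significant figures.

P_cr ≈ 158 kip

I = πd⁴/64 = π×5.49⁴/64 = 44.59 in⁴
Effective length L_e = K·L = 0.7 × 107 = 74.90 in
P_cr = π²EI / L_e² = π² × 2020×10³ × 44.59 / 74.90² = 1.585×10^5 lb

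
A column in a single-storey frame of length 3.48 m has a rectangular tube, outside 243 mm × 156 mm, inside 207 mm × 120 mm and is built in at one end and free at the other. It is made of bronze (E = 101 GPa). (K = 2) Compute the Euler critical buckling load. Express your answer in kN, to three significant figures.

Weak-axis I_min = (h_o·b_o³ − h_i·b_i³)/12 with b_o = 156, b_i = 120.0 mm (shorter outer/inner sides).
I_min = (243×156³ − 207.0×120.0³)/12 = 4.707×10^7 mm⁴
I = 4.707×10^7 mm⁴ = 4.707×10^-5 m⁴
Effective length L_e = K·L = 2 × 3.48 = 6.960 m
P_cr = π²EI / L_e² = π² × 101×10⁹ × 4.707×10^-5 / 6.960² = 9.686×10^5 N

P_cr ≈ 969 kN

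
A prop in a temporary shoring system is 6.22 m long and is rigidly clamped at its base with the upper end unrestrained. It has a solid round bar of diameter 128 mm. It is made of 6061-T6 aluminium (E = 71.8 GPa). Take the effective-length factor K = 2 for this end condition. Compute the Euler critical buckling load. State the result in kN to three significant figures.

P_cr ≈ 60.3 kN

I = πd⁴/64 = π×128⁴/64 = 1.318×10^7 mm⁴
I = 1.318×10^7 mm⁴ = 1.318×10^-5 m⁴
Effective length L_e = K·L = 2 × 6.22 = 12.44 m
P_cr = π²EI / L_e² = π² × 71.8×10⁹ × 1.318×10^-5 / 12.44² = 6.034×10^4 N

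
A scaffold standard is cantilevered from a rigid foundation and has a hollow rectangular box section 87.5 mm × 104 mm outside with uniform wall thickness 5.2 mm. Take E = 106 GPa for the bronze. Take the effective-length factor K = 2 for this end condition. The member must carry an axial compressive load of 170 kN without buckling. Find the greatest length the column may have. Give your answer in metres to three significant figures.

Inner dimensions: h_i = 104 − 2×5.2 = 93.60 mm, b_i = 87.5 − 2×5.2 = 77.10 mm
Weak-axis I_min = (h_o·b_o³ − h_i·b_i³)/12 with b_o = 87.5, b_i = 77.10 mm (shorter outer/inner sides).
I_min = (104×87.5³ − 93.60×77.10³)/12 = 2.231×10^6 mm⁴
I = 2.231×10^-6 m⁴
At the buckling limit P_cr = P = 1.700×10^5 N
From P_cr = π²EI/(K·L)²:  L = (1/K)·√(π²EI/P_cr) = (1/2)·√(π²×1.06×10^11×2.231×10^-6/1.700×10^5)
L = 1.85 m

L_max ≈ 1.85 m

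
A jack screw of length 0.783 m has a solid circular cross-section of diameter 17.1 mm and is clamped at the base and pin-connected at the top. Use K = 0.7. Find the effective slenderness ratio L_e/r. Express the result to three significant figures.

For a solid circle r = d/4 = 17.1/4 = 4.275 mm
L_e = K·L = 0.7 × 0.783 m = 0.5481 m = 548.10 mm
λ = L_e / r_min = 548.10 / 4.275 = 128

λ ≈ 128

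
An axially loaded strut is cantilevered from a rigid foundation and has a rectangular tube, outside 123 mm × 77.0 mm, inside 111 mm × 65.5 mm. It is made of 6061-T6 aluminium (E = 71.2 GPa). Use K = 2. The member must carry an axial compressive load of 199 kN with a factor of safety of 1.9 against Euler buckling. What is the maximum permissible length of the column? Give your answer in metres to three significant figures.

L_max ≈ 0.983 m

Weak-axis I_min = (h_o·b_o³ − h_i·b_i³)/12 with b_o = 77.0, b_i = 65.50 mm (shorter outer/inner sides).
I_min = (123×77.0³ − 111.0×65.50³)/12 = 2.080×10^6 mm⁴
I = 2.080×10^-6 m⁴
Required critical load P_cr = n·P = 1.9 × 199 = 378.1 kN = 3.781×10^5 N
From P_cr = π²EI/(K·L)²:  L = (1/K)·√(π²EI/P_cr) = (1/2)·√(π²×7.12×10^10×2.080×10^-6/3.781×10^5)
L = 0.983 m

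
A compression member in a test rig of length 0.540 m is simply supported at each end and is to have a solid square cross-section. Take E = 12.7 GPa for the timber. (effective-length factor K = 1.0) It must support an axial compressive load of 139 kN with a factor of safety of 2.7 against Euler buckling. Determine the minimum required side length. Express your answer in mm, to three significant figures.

Required P_cr = n·P = 2.7 × 139 = 375.3 kN
L_e = K·L = 1 × 0.540 = 0.5400 m
Required I = P_cr·L_e²/(π²E) = 3.753×10^5 × 0.5400² / (π² × 1.27×10^10) = 8.731×10^-7 m⁴
I_req = 8.731×10^5 mm⁴
Solid square: I = a⁴/12  ⇒  a = (12I)^(1/4) = (12×8.731×10^5)^(1/4) = 56.9 mm

a ≈ 56.9 mm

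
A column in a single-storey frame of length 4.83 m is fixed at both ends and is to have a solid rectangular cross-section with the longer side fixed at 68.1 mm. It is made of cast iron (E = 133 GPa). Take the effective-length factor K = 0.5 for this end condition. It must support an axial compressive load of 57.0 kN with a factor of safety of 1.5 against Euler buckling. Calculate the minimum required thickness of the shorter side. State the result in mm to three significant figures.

Required P_cr = n·P = 1.5 × 57.0 = 85.50 kN
L_e = K·L = 0.5 × 4.83 = 2.415 m
Required I = P_cr·L_e²/(π²E) = 8.550×10^4 × 2.415² / (π² × 1.33×10^11) = 3.799×10^-7 m⁴
I_req = 3.799×10^5 mm⁴
Rectangle, weak axis: I_min = h·b³/12 with h = 68.1 mm fixed  ⇒  b = (12I/h)^(1/3) = 40.6 mm

b ≈ 40.6 mm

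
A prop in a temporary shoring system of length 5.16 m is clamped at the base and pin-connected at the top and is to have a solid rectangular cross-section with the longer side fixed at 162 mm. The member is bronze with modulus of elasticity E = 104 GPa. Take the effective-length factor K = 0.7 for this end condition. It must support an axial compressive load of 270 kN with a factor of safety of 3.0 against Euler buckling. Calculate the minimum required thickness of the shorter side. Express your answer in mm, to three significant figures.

Required P_cr = n·P = 3.0 × 270 = 810.0 kN
L_e = K·L = 0.7 × 5.16 = 3.612 m
Required I = P_cr·L_e²/(π²E) = 8.100×10^5 × 3.612² / (π² × 1.04×10^11) = 1.030×10^-5 m⁴
I_req = 1.030×10^7 mm⁴
Rectangle, weak axis: I_min = h·b³/12 with h = 162 mm fixed  ⇒  b = (12I/h)^(1/3) = 91.4 mm

b ≈ 91.4 mm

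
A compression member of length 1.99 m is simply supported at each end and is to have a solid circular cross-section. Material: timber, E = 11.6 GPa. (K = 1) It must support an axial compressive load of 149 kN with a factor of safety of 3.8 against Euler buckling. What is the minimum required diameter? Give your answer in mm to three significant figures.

d ≈ 141 mm

Required P_cr = n·P = 3.8 × 149 = 566.2 kN
L_e = K·L = 1 × 1.99 = 1.990 m
Required I = P_cr·L_e²/(π²E) = 5.662×10^5 × 1.990² / (π² × 1.16×10^10) = 1.958×10^-5 m⁴
I_req = 1.958×10^7 mm⁴
Solid circle: I = πd⁴/64  ⇒  d = (64I/π)^(1/4) = (64×1.958×10^7/π)^(1/4) = 141 mm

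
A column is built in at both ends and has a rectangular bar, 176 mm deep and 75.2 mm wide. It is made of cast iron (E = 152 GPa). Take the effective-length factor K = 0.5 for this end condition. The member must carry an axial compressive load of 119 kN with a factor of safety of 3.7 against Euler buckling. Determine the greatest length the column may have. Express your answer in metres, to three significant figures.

L_max ≈ 9.22 m

Buckling occurs about the weak axis: I_min = h·b³/12 with b = 75.2 mm (the shorter side).
I_min = 176×75.2³/12 = 6.237×10^6 mm⁴
I = 6.237×10^-6 m⁴
Required critical load P_cr = n·P = 3.7 × 119 = 440.3 kN = 4.403×10^5 N
From P_cr = π²EI/(K·L)²:  L = (1/K)·√(π²EI/P_cr) = (1/0.5)·√(π²×1.52×10^11×6.237×10^-6/4.403×10^5)
L = 9.22 m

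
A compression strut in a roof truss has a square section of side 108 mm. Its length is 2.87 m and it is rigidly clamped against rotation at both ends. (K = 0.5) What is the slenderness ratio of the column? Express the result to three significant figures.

λ ≈ 46.0

For a square r = a/√12 = 108/√12 = 31.18 mm
L_e = K·L = 0.5 × 2.87 m = 1.435 m = 1435.0 mm
λ = L_e / r_min = 1435.0 / 31.18 = 46.0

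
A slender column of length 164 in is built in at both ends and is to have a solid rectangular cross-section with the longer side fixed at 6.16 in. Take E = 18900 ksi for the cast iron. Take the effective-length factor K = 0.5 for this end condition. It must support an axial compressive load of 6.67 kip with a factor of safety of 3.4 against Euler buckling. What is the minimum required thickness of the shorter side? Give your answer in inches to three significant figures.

Required P_cr = n·P = 3.4 × 6.67 = 22.68 kip
L_e = K·L = 0.5 × 164 = 82.00 in
Required I = P_cr·L_e²/(π²E) = 2.268×10^4 × 82.00² / (π² × 1.89×10^7) = 0.8175 in⁴
Rectangle, weak axis: I_min = h·b³/12 with h = 6.16 in fixed  ⇒  b = (12I/h)^(1/3) = 1.17 in

b ≈ 1.17 in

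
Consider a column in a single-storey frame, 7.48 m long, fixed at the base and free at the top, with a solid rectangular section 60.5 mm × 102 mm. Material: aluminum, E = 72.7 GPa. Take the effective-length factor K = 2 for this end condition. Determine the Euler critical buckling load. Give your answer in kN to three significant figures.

P_cr ≈ 6.03 kN

Buckling occurs about the weak axis: I_min = h·b³/12 with b = 60.5 mm (the shorter side).
I_min = 102×60.5³/12 = 1.882×10^6 mm⁴
I = 1.882×10^6 mm⁴ = 1.882×10^-6 m⁴
Effective length L_e = K·L = 2 × 7.48 = 14.96 m
P_cr = π²EI / L_e² = π² × 72.7×10⁹ × 1.882×10^-6 / 14.96² = 6.035×10^3 N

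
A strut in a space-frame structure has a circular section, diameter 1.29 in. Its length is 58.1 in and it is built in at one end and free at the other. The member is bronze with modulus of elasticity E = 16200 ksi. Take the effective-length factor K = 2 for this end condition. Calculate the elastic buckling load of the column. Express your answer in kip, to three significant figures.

I = πd⁴/64 = π×1.29⁴/64 = 0.1359 in⁴
Effective length L_e = K·L = 2 × 58.1 = 116.2 in
P_cr = π²EI / L_e² = π² × 16200×10³ × 0.1359 / 116.2² = 1.610×10^3 lb

P_cr ≈ 1.61 kip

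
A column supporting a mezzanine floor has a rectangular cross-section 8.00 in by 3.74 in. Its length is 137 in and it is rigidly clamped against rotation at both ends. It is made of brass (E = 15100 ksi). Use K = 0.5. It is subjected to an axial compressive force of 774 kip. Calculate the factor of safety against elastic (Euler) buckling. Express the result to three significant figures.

Buckling occurs about the weak axis: I_min = h·b³/12 with b = 3.74 in (the shorter side).
I_min = 8.00×3.74³/12 = 34.88 in⁴
Effective length L_e = K·L = 0.5 × 137 = 68.50 in
P_cr = π²EI / L_e² = π² × 15100×10³ × 34.88 / 68.50² = 1.108×10^6 lb
Factor of safety n = P_cr / P = 1107.7 / 774 = 1.43

n ≈ 1.43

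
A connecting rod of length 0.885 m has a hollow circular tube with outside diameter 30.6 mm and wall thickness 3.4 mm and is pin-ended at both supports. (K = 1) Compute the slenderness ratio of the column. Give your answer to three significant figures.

λ ≈ 91.3

Inner diameter d_i = 30.6 − 2×3.4 = 23.80 mm
I = π(d_o⁴ − d_i⁴)/64 = π(30.6⁴ − 23.80⁴)/64 = 2.729×10^4 mm⁴
A = 290.5 mm²;  r_min = √(I/A) = √(2.729×10^4/290.5) = 9.691 mm
L_e = K·L = 1 × 0.885 m = 0.8850 m = 885.00 mm
λ = L_e / r_min = 885.00 / 9.691 = 91.3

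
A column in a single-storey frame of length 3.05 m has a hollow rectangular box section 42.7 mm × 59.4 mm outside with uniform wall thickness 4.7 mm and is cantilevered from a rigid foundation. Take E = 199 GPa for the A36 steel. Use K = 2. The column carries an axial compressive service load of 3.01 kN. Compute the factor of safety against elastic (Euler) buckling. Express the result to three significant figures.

n ≈ 4.06

Inner dimensions: h_i = 59.4 − 2×4.7 = 50.00 mm, b_i = 42.7 − 2×4.7 = 33.30 mm
Weak-axis I_min = (h_o·b_o³ − h_i·b_i³)/12 with b_o = 42.7, b_i = 33.30 mm (shorter outer/inner sides).
I_min = (59.4×42.7³ − 50.00×33.30³)/12 = 2.315×10^5 mm⁴
I = 2.315×10^5 mm⁴ = 2.315×10^-7 m⁴
Effective length L_e = K·L = 2 × 3.05 = 6.100 m
P_cr = π²EI / L_e² = π² × 199×10⁹ × 2.315×10^-7 / 6.100² = 1.222×10^4 N
Factor of safety n = P_cr / P = 12.220 / 3.01 = 4.06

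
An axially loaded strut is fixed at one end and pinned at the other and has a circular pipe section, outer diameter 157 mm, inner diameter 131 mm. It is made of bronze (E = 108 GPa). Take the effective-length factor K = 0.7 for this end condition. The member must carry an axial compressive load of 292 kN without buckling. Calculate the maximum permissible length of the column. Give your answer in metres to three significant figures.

L_max ≈ 10.7 m

d_o = 157 mm, d_i = 131 mm
I = π(d_o⁴ − d_i⁴)/64 = π(157⁴ − 131.0⁴)/64 = 1.537×10^7 mm⁴
I = 1.537×10^-5 m⁴
At the buckling limit P_cr = P = 2.920×10^5 N
From P_cr = π²EI/(K·L)²:  L = (1/K)·√(π²EI/P_cr) = (1/0.7)·√(π²×1.08×10^11×1.537×10^-5/2.920×10^5)
L = 10.7 m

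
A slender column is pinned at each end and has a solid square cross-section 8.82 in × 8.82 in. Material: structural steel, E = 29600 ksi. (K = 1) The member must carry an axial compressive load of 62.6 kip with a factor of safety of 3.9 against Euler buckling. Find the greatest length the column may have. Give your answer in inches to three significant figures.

L_max ≈ 777 in

I = a⁴/12 = 8.82⁴/12 = 504.3 in⁴
Required critical load P_cr = n·P = 3.9 × 62.6 = 244.1 kip = 2.441×10^5 lb
From P_cr = π²EI/(K·L)²:  L = (1/K)·√(π²EI/P_cr) = (1/1)·√(π²×2.96×10^7×504.3/2.441×10^5)
L = 777 in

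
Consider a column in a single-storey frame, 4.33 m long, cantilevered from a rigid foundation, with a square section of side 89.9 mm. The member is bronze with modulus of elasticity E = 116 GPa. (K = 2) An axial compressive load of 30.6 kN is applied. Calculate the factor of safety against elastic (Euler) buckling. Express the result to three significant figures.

I = a⁴/12 = 89.9⁴/12 = 5.443×10^6 mm⁴
I = 5.443×10^6 mm⁴ = 5.443×10^-6 m⁴
Effective length L_e = K·L = 2 × 4.33 = 8.660 m
P_cr = π²EI / L_e² = π² × 116×10⁹ × 5.443×10^-6 / 8.660² = 8.310×10^4 N
Factor of safety n = P_cr / P = 83.096 / 30.6 = 2.72

n ≈ 2.72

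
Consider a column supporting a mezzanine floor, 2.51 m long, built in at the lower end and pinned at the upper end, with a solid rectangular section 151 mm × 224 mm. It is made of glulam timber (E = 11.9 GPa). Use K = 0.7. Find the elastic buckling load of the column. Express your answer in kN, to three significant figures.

Buckling occurs about the weak axis: I_min = h·b³/12 with b = 151 mm (the shorter side).
I_min = 224×151³/12 = 6.427×10^7 mm⁴
I = 6.427×10^7 mm⁴ = 6.427×10^-5 m⁴
Effective length L_e = K·L = 0.7 × 2.51 = 1.757 m
P_cr = π²EI / L_e² = π² × 11.9×10⁹ × 6.427×10^-5 / 1.757² = 2.445×10^6 N

P_cr ≈ 2450 kN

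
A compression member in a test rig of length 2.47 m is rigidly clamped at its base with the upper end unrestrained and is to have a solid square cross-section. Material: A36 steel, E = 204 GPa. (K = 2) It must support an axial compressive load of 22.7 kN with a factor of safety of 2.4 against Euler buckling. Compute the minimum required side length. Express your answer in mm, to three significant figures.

Required P_cr = n·P = 2.4 × 22.7 = 54.48 kN
L_e = K·L = 2 × 2.47 = 4.940 m
Required I = P_cr·L_e²/(π²E) = 5.448×10^4 × 4.940² / (π² × 2.04×10^11) = 6.603×10^-7 m⁴
I_req = 6.603×10^5 mm⁴
Solid square: I = a⁴/12  ⇒  a = (12I)^(1/4) = (12×6.603×10^5)^(1/4) = 53.1 mm

a ≈ 53.1 mm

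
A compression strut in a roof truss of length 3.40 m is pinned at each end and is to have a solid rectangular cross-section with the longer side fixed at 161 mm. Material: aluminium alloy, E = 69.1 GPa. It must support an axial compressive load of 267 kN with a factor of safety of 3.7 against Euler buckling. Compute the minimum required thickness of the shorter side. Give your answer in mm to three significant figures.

Required P_cr = n·P = 3.7 × 267 = 987.9 kN
L_e = K·L = 1 × 3.40 = 3.400 m
Required I = P_cr·L_e²/(π²E) = 9.879×10^5 × 3.400² / (π² × 6.91×10^10) = 1.675×10^-5 m⁴
I_req = 1.675×10^7 mm⁴
Rectangle, weak axis: I_min = h·b³/12 with h = 161 mm fixed  ⇒  b = (12I/h)^(1/3) = 108 mm

b ≈ 108 mm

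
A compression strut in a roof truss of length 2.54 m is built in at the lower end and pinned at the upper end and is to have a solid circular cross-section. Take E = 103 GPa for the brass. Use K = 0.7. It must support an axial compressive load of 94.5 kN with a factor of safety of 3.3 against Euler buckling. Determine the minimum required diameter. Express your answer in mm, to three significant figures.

Required P_cr = n·P = 3.3 × 94.5 = 311.8 kN
L_e = K·L = 0.7 × 2.54 = 1.778 m
Required I = P_cr·L_e²/(π²E) = 3.119×10^5 × 1.778² / (π² × 1.03×10^11) = 9.698×10^-7 m⁴
I_req = 9.698×10^5 mm⁴
Solid circle: I = πd⁴/64  ⇒  d = (64I/π)^(1/4) = (64×9.698×10^5/π)^(1/4) = 66.7 mm

d ≈ 66.7 mm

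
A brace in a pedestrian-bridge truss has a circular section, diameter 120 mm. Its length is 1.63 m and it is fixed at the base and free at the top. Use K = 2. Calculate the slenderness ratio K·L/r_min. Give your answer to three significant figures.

λ ≈ 109

I = πd⁴/64 = π×120⁴/64 = 1.018×10^7 mm⁴
A = 1.131×10^4 mm²;  r_min = √(I/A) = √(1.018×10^7/1.131×10^4) = 30.00 mm
L_e = K·L = 2 × 1.63 m = 3.260 m = 3260.0 mm
λ = L_e / r_min = 3260.0 / 30.00 = 109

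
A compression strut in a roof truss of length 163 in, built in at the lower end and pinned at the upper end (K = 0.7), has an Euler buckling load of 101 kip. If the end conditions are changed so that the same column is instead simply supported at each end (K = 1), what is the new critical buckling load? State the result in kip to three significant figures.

P_cr ≈ 49.5 kip

P_cr ∝ 1/K², so P_cr,new = P_cr,old × (K_old/K_new)² = 101 × (0.7/1)²
= 101 × 0.4900 = 49.5 kip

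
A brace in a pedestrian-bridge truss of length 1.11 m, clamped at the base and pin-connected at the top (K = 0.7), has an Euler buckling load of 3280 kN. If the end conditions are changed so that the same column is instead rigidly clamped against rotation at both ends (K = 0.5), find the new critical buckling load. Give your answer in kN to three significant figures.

P_cr ∝ 1/K², so P_cr,new = P_cr,old × (K_old/K_new)² = 3280 × (0.7/0.5)²
= 3280 × 1.960 = 6430 kN

P_cr ≈ 6430 kN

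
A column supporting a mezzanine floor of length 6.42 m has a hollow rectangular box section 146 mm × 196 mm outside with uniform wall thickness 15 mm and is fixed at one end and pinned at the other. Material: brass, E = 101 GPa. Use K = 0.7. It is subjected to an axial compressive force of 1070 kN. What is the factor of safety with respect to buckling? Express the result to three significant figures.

Inner dimensions: h_i = 196 − 2×15 = 166.0 mm, b_i = 146 − 2×15 = 116.0 mm
Weak-axis I_min = (h_o·b_o³ − h_i·b_i³)/12 with b_o = 146, b_i = 116.0 mm (shorter outer/inner sides).
I_min = (196×146³ − 166.0×116.0³)/12 = 2.924×10^7 mm⁴
I = 2.924×10^7 mm⁴ = 2.924×10^-5 m⁴
Effective length L_e = K·L = 0.7 × 6.42 = 4.494 m
P_cr = π²EI / L_e² = π² × 101×10⁹ × 2.924×10^-5 / 4.494² = 1.443×10^6 N
Factor of safety n = P_cr / P = 1443.2 / 1070 = 1.35

n ≈ 1.35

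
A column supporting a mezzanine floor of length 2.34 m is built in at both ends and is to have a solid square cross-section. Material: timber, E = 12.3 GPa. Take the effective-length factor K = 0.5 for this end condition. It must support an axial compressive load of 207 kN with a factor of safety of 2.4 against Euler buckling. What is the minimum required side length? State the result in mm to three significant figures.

a ≈ 90.5 mm

Required P_cr = n·P = 2.4 × 207 = 496.8 kN
L_e = K·L = 0.5 × 2.34 = 1.170 m
Required I = P_cr·L_e²/(π²E) = 4.968×10^5 × 1.170² / (π² × 1.23×10^10) = 5.602×10^-6 m⁴
I_req = 5.602×10^6 mm⁴
Solid square: I = a⁴/12  ⇒  a = (12I)^(1/4) = (12×5.602×10^6)^(1/4) = 90.5 mm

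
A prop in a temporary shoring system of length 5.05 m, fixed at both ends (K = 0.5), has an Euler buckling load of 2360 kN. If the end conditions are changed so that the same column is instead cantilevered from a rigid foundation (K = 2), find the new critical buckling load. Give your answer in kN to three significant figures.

P_cr ≈ 148 kN

P_cr ∝ 1/K², so P_cr,new = P_cr,old × (K_old/K_new)² = 2360 × (0.5/2)²
= 2360 × 0.06250 = 148 kN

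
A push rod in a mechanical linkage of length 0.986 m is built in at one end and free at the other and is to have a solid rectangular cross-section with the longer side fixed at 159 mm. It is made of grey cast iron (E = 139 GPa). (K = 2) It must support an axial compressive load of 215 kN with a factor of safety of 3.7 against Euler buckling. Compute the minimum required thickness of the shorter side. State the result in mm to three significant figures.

Required P_cr = n·P = 3.7 × 215 = 795.5 kN
L_e = K·L = 2 × 0.986 = 1.972 m
Required I = P_cr·L_e²/(π²E) = 7.955×10^5 × 1.972² / (π² × 1.39×10^11) = 2.255×10^-6 m⁴
I_req = 2.255×10^6 mm⁴
Rectangle, weak axis: I_min = h·b³/12 with h = 159 mm fixed  ⇒  b = (12I/h)^(1/3) = 55.4 mm

b ≈ 55.4 mm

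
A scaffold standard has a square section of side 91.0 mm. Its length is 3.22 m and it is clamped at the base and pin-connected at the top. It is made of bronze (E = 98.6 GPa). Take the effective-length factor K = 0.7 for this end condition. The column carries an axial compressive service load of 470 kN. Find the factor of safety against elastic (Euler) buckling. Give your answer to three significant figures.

I = a⁴/12 = 91.0⁴/12 = 5.715×10^6 mm⁴
I = 5.715×10^6 mm⁴ = 5.715×10^-6 m⁴
Effective length L_e = K·L = 0.7 × 3.22 = 2.254 m
P_cr = π²EI / L_e² = π² × 98.6×10⁹ × 5.715×10^-6 / 2.254² = 1.095×10^6 N
Factor of safety n = P_cr / P = 1094.6 / 470 = 2.33

n ≈ 2.33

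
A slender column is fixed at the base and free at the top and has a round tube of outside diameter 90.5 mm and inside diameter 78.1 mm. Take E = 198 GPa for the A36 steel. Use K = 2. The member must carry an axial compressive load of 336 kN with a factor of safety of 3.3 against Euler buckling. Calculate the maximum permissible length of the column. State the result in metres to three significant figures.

L_max ≈ 0.804 m

d_o = 90.5 mm, d_i = 78.1 mm
I = π(d_o⁴ − d_i⁴)/64 = π(90.5⁴ − 78.10⁴)/64 = 1.466×10^6 mm⁴
I = 1.466×10^-6 m⁴
Required critical load P_cr = n·P = 3.3 × 336 = 1109 kN = 1.109×10^6 N
From P_cr = π²EI/(K·L)²:  L = (1/K)·√(π²EI/P_cr) = (1/2)·√(π²×1.98×10^11×1.466×10^-6/1.109×10^6)
L = 0.804 m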